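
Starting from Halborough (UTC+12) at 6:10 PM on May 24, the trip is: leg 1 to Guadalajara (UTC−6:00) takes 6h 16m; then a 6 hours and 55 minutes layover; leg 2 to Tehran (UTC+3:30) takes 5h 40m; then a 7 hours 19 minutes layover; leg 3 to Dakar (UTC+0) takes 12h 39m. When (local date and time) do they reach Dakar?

8:59 PM on May 25

Convert departure to UTC: 6:10 PM − 12:00 = 6:10 AM UTC on May 24.
Add 6 hours 16 minutes leg 1 → 12:26 PM UTC.
Add 6 hours 55 minutes layover in Guadalajara → 7:21 PM UTC.
Add 5 hours and 40 minutes leg 2 → 1:01 AM UTC (May 25).
Add 7 hours and 19 minutes layover in Tehran → 8:20 AM UTC.
Add 12 hours 39 minutes leg 3 → 8:59 PM UTC.
Dakar is UTC+0, so local arrival is the same: 8:59 PM on May 25.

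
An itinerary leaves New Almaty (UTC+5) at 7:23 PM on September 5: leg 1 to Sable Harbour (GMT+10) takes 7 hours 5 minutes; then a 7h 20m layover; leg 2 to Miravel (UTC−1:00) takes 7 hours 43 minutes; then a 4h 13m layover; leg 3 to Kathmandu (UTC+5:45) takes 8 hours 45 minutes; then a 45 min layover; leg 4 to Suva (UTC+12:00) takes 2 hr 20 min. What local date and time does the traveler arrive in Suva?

Convert departure to UTC: 7:23 PM − 5:00 = 2:23 PM UTC on Sep 5.
Add 7 hours 5 minutes leg 1 → 9:28 PM UTC.
Add 7 hours and 20 minutes layover in Sable Harbour → 4:48 AM UTC (Sep 6).
Add 7 hours and 43 minutes leg 2 → 12:31 PM UTC.
Add 4 hours and 13 minutes layover in Miravel → 4:44 PM UTC.
Add 8 hours 45 minutes leg 3 → 1:29 AM UTC (Sep 7).
Add 45 minutes layover in Kathmandu → 2:14 AM UTC.
Add 2 hours 20 minutes leg 4 → 4:34 AM UTC.
Suva is UTC+12:00, so local arrival = 4:34 AM + 12:00 = 4:34 PM on Sep 7.

4:34 PM on Sep 7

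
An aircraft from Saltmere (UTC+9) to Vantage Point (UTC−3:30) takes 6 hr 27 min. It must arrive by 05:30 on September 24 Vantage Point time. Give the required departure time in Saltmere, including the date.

11:33 on September 24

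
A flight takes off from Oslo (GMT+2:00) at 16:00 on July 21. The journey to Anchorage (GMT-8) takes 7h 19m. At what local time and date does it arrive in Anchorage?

13:19 on July 21

Convert departure to UTC: 16:00 − 2:00 = 14:00 UTC on Jul 21.
Add 7 hours 19 minutes travel time → 21:19 UTC.
Anchorage is UTC−8:00, so local arrival = 21:19 − 8:00 = 13:19 on Jul 21.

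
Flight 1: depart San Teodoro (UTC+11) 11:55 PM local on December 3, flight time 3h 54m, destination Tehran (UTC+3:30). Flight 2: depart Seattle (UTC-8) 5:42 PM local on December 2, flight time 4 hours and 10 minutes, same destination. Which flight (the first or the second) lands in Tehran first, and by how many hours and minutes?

the second, by 10 hours 57 minutes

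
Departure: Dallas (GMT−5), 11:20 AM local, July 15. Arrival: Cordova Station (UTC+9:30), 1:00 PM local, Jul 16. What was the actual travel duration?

Cordova Station is 14:30 ahead of Dallas.
Clock-face elapsed time (ignoring zones) is 25 hours 40 minutes.
Actual elapsed = 25 hours 40 minutes − 14:30 = 11 hours 10 minutes.

11 hours 10 minutes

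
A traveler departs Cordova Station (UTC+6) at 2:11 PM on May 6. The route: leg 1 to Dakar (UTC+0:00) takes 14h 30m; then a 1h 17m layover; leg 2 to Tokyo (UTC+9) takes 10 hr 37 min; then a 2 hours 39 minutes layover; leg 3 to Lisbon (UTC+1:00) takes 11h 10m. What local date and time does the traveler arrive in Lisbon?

Convert departure to UTC: 2:11 PM − 6:00 = 8:11 AM UTC on May 6.
Add 14 hours 30 minutes leg 1 → 10:41 PM UTC.
Add 1 hour 17 minutes layover in Dakar → 11:58 PM UTC.
Add 10 hours and 37 minutes leg 2 → 10:35 AM UTC (May 7).
Add 2 hours 39 minutes layover in Tokyo → 1:14 PM UTC.
Add 11 hours and 10 minutes leg 3 → 12:24 AM UTC (May 8).
Lisbon is UTC+1:00, so local arrival = 12:24 AM + 1:00 = 1:24 AM on May 8.

1:24 AM on May 8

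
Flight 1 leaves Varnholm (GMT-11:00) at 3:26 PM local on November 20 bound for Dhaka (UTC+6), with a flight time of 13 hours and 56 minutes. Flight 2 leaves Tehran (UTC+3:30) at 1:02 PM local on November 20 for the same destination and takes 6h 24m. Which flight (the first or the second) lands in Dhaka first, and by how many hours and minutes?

Flight 1 in UTC: 3:26 PM + 11:00 = 2:26 AM on Nov 21.
+13 hours and 56 minutes → arrive 4:22 PM UTC on Nov 21.
Flight 2 in UTC: 1:02 PM − 3:30 = 9:32 AM on Nov 20.
+6 hours and 24 minutes → arrive 3:56 PM UTC on Nov 20.
Flight 2 lands earlier by 24 hours 26 minutes.

the second, by 24 hours 26 minutes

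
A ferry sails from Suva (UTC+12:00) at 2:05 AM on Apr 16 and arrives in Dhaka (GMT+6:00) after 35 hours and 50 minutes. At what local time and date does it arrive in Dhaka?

Convert departure to UTC: 2:05 AM − 12:00 = 2:05 PM UTC on Apr 15.
Add 35 hours and 50 minutes travel time → 1:55 AM UTC (Apr 17).
Dhaka is UTC+6:00, so local arrival = 1:55 AM + 6:00 = 7:55 AM on Apr 17.

7:55 AM on Apr 17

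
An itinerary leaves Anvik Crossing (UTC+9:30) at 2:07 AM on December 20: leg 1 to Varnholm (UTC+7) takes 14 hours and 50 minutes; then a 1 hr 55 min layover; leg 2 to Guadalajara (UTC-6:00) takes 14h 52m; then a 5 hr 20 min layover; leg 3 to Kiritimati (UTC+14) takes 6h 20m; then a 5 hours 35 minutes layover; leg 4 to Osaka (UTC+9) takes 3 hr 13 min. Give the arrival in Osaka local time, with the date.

5:42 AM on December 22

Convert departure to UTC: 2:07 AM − 9:30 = 4:37 PM UTC on Dec 19.
Add 14 hours and 50 minutes leg 1 → 7:27 AM UTC (Dec 20).
Add 1 hour and 55 minutes layover in Varnholm → 9:22 AM UTC.
Add 14 hours and 52 minutes leg 2 → 12:14 AM UTC (Dec 21).
Add 5 hours and 20 minutes layover in Guadalajara → 5:34 AM UTC.
Add 6 hours 20 minutes leg 3 → 11:54 AM UTC.
Add 5 hours 35 minutes layover in Kiritimati → 5:29 PM UTC.
Add 3 hours and 13 minutes leg 4 → 8:42 PM UTC.
Osaka is UTC+9:00, so local arrival = 8:42 PM + 9:00 = 5:42 AM on Dec 22.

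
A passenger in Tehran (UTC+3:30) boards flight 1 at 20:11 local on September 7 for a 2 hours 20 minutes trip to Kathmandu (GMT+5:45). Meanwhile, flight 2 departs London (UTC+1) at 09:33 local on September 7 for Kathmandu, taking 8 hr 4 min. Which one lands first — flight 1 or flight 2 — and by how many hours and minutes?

the second, by 2 hours 24 minutes

Flight 1 in UTC: 20:11 − 3:30 = 16:41 on Sep 7.
+2 hours 20 minutes → arrive 19:01 UTC on Sep 7.
Flight 2 in UTC: 09:33 − 1:00 = 08:33 on Sep 7.
+8 hours 4 minutes → arrive 16:37 UTC on Sep 7.
Flight 2 lands earlier by 2 hours 24 minutes.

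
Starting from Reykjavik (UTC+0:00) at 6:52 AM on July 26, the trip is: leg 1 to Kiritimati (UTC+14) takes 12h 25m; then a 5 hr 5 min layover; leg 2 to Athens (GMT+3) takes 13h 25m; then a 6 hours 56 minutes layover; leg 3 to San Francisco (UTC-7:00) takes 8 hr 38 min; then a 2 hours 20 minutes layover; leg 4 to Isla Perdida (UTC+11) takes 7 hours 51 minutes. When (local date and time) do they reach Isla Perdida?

2:32 AM on July 29

Reykjavik is at UTC+0, so departure is already 6:52 AM UTC on Jul 26.
Add 12 hours and 25 minutes leg 1 → 7:17 PM UTC.
Add 5 hours and 5 minutes layover in Kiritimati → 12:22 AM UTC (Jul 27).
Add 13 hours and 25 minutes leg 2 → 1:47 PM UTC.
Add 6 hours 56 minutes layover in Athens → 8:43 PM UTC.
Add 8 hours 38 minutes leg 3 → 5:21 AM UTC (Jul 28).
Add 2 hours 20 minutes layover in San Francisco → 7:41 AM UTC.
Add 7 hours 51 minutes leg 4 → 3:32 PM UTC.
Isla Perdida is UTC+11:00, so local arrival = 3:32 PM + 11:00 = 2:32 AM on Jul 29.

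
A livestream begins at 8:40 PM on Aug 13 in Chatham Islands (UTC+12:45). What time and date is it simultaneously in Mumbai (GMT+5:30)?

1:25 PM on Aug 13

In UTC: 8:40 PM − 12:45 = 7:55 AM on Aug 13.
Mumbai is UTC+5:30: 7:55 AM + 5:30 = 1:25 PM on Aug 13.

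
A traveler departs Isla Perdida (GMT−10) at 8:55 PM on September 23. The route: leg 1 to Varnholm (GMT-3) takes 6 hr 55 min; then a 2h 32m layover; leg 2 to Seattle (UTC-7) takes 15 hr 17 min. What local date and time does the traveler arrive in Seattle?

Convert departure to UTC: 8:55 PM + 10:00 = 6:55 AM UTC on Sep 24.
Add 6 hours and 55 minutes leg 1 → 1:50 PM UTC.
Add 2 hours 32 minutes layover in Varnholm → 4:22 PM UTC.
Add 15 hours 17 minutes leg 2 → 7:39 AM UTC (Sep 25).
Seattle is UTC−7:00, so local arrival = 7:39 AM − 7:00 = 12:39 AM on Sep 25.

12:39 AM on September 25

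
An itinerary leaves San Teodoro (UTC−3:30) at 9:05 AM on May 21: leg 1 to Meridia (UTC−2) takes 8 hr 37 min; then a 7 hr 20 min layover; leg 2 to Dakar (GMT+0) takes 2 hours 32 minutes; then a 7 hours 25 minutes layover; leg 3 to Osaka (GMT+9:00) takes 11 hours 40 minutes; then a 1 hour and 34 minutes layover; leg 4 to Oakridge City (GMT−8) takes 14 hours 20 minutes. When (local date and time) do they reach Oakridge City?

10:03 AM on May 23

Convert departure to UTC: 9:05 AM + 3:30 = 12:35 PM UTC on May 21.
Add 8 hours 37 minutes leg 1 → 9:12 PM UTC.
Add 7 hours and 20 minutes layover in Meridia → 4:32 AM UTC (May 22).
Add 2 hours and 32 minutes leg 2 → 7:04 AM UTC.
Add 7 hours and 25 minutes layover in Dakar → 2:29 PM UTC.
Add 11 hours 40 minutes leg 3 → 2:09 AM UTC (May 23).
Add 1 hour and 34 minutes layover in Osaka → 3:43 AM UTC.
Add 14 hours 20 minutes leg 4 → 6:03 PM UTC.
Oakridge City is UTC−8:00, so local arrival = 6:03 PM − 8:00 = 10:03 AM on May 23.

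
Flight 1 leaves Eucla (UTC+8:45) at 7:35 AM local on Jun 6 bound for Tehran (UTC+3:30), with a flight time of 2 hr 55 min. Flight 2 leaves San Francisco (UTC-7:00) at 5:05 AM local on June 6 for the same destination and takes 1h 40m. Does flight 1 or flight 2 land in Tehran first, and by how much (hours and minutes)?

the first, by 12 hours

Flight 1 in UTC: 7:35 AM − 8:45 = 10:50 PM on Jun 5.
+2 hours and 55 minutes → arrive 1:45 AM UTC on Jun 6.
Flight 2 in UTC: 5:05 AM + 7:00 = 12:05 PM on Jun 6.
+1 hour and 40 minutes → arrive 1:45 PM UTC on Jun 6.
Flight 1 lands earlier by 12 hours.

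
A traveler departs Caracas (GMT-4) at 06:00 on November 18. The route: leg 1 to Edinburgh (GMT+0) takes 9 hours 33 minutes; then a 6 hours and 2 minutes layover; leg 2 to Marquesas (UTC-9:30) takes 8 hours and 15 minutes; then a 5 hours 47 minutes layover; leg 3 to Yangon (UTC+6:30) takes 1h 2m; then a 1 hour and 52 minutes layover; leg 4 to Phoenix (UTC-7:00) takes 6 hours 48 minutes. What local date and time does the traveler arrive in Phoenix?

18:19 on November 19

Convert departure to UTC: 06:00 + 4:00 = 10:00 UTC on Nov 18.
Add 9 hours and 33 minutes leg 1 → 19:33 UTC.
Add 6 hours 2 minutes layover in Edinburgh → 01:35 UTC (Nov 19).
Add 8 hours 15 minutes leg 2 → 09:50 UTC.
Add 5 hours and 47 minutes layover in Marquesas → 15:37 UTC.
Add 1 hour and 2 minutes leg 3 → 16:39 UTC.
Add 1 hour and 52 minutes layover in Yangon → 18:31 UTC.
Add 6 hours 48 minutes leg 4 → 01:19 UTC (Nov 20).
Phoenix is UTC−7:00, so local arrival = 01:19 − 7:00 = 18:19 on Nov 19.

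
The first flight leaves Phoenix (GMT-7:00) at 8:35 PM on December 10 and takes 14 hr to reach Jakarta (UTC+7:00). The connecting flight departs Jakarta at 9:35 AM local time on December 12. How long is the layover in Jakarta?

Convert departure to UTC: 8:35 PM + 7:00 = 3:35 AM UTC on Dec 11.
Add 14 hours flight time → 5:35 PM UTC.
Jakarta is UTC+7:00, so local arrival = 5:35 PM + 7:00 = 12:35 AM on Dec 12.
Layover = 9:35 AM − 12:35 AM = 9 hours.

9 hours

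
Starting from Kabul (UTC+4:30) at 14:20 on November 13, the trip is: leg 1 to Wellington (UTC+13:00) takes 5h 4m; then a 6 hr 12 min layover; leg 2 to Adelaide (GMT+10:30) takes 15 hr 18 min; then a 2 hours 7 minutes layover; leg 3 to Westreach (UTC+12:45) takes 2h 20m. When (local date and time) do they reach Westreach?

05:36 on November 15

Convert departure to UTC: 14:20 − 4:30 = 09:50 UTC on Nov 13.
Add 5 hours 4 minutes leg 1 → 14:54 UTC.
Add 6 hours 12 minutes layover in Wellington → 21:06 UTC.
Add 15 hours 18 minutes leg 2 → 12:24 UTC (Nov 14).
Add 2 hours and 7 minutes layover in Adelaide → 14:31 UTC.
Add 2 hours and 20 minutes leg 3 → 16:51 UTC.
Westreach is UTC+12:45, so local arrival = 16:51 + 12:45 = 05:36 on Nov 15.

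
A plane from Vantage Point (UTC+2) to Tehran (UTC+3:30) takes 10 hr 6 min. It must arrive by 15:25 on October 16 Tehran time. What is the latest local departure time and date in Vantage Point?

03:49 on Oct 16

Target arrival in UTC: 15:25 − 3:30 = 11:55 on Oct 16.
Subtract 10 hours 6 minutes → departure 01:49 UTC on Oct 16.
Vantage Point is UTC+2:00: 01:49 + 2:00 = 03:49 on Oct 16.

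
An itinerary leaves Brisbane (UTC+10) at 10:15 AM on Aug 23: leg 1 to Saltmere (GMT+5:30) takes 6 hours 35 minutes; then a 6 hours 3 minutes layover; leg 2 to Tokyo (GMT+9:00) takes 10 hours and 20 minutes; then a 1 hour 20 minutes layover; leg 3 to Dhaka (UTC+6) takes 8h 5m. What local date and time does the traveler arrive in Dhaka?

Convert departure to UTC: 10:15 AM − 10:00 = 12:15 AM UTC on Aug 23.
Add 6 hours and 35 minutes leg 1 → 6:50 AM UTC.
Add 6 hours and 3 minutes layover in Saltmere → 12:53 PM UTC.
Add 10 hours and 20 minutes leg 2 → 11:13 PM UTC.
Add 1 hour 20 minutes layover in Tokyo → 12:33 AM UTC (Aug 24).
Add 8 hours 5 minutes leg 3 → 8:38 AM UTC.
Dhaka is UTC+6:00, so local arrival = 8:38 AM + 6:00 = 2:38 PM on Aug 24.

2:38 PM on August 24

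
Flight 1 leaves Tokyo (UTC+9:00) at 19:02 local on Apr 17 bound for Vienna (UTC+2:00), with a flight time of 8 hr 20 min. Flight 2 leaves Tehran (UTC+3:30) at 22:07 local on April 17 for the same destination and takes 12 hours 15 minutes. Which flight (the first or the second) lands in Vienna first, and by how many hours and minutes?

Flight 1 in UTC: 19:02 − 9:00 = 10:02 on Apr 17.
+8 hours and 20 minutes → arrive 18:22 UTC on Apr 17.
Flight 2 in UTC: 22:07 − 3:30 = 18:37 on Apr 17.
+12 hours and 15 minutes → arrive 06:52 UTC on Apr 18.
Flight 1 lands earlier by 12 hours 30 minutes.

the first, by 12 hours 30 minutes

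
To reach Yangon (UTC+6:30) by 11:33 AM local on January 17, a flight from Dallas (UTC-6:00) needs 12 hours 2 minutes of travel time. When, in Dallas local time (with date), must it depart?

11:01 AM on January 16

Target arrival in UTC: 11:33 AM − 6:30 = 5:03 AM on Jan 17.
Subtract 12 hours and 2 minutes → departure 5:01 PM UTC on Jan 16.
Dallas is UTC−6:00: 5:01 PM − 6:00 = 11:01 AM on Jan 16.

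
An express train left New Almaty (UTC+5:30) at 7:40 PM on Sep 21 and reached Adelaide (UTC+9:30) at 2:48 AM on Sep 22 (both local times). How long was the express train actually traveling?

Departure in UTC: 7:40 PM − 5:30 = 2:10 PM on Sep 21.
Arrival in UTC: 2:48 AM − 9:30 = 5:18 PM on Sep 21.
Elapsed = 5:18 PM − 2:10 PM = 3 hours 8 minutes.

3 hours 8 minutes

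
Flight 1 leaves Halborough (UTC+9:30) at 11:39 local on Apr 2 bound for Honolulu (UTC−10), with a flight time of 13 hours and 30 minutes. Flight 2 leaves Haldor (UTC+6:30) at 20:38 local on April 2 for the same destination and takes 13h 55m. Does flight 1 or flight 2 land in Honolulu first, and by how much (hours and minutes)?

the first, by 12 hours 24 minutes

Flight 1 in UTC: 11:39 − 9:30 = 02:09 on Apr 2.
+13 hours and 30 minutes → arrive 15:39 UTC on Apr 2.
Flight 2 in UTC: 20:38 − 6:30 = 14:08 on Apr 2.
+13 hours and 55 minutes → arrive 04:03 UTC on Apr 3.
Flight 1 lands earlier by 12 hours 24 minutes.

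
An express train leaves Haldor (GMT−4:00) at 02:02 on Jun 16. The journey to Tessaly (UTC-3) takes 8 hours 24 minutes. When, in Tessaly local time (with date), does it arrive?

Convert departure to UTC: 02:02 + 4:00 = 06:02 UTC on Jun 16.
Add 8 hours and 24 minutes travel time → 14:26 UTC.
Tessaly is UTC−3:00, so local arrival = 14:26 − 3:00 = 11:26 on Jun 16.

11:26 on Jun 16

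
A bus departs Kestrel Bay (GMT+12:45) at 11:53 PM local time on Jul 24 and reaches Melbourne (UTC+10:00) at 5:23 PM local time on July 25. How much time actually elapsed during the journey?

Departure in UTC: 11:53 PM − 12:45 = 11:08 AM on Jul 24.
Arrival in UTC: 5:23 PM − 10:00 = 7:23 AM on Jul 25.
Elapsed = 7:23 AM − 11:08 AM (+1 day) = 20 hours 15 minutes.

20 hours 15 minutes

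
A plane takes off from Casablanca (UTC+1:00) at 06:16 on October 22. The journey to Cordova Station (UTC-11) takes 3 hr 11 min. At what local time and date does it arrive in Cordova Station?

Convert departure to UTC: 06:16 − 1:00 = 05:16 UTC on Oct 22.
Add 3 hours and 11 minutes travel time → 08:27 UTC.
Cordova Station is UTC−11:00, so local arrival = 08:27 − 11:00 = 21:27 on Oct 21.

21:27 on October 21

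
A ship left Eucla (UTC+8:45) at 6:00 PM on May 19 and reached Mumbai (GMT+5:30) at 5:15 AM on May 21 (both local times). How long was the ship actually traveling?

38 hours 30 minutes

Mumbai is 3:15 behind Eucla.
Clock-face elapsed time (ignoring zones) is 35 hours 15 minutes.
Actual elapsed = 35 hours 15 minutes + 3:15 = 38 hours 30 minutes.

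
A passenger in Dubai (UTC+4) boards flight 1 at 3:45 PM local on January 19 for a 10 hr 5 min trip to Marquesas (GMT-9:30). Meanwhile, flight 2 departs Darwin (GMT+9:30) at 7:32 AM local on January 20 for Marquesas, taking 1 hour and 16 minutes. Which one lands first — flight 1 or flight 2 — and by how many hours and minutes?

Flight 1 in UTC: 3:45 PM − 4:00 = 11:45 AM on Jan 19.
+10 hours and 5 minutes → arrive 9:50 PM UTC on Jan 19.
Flight 2 in UTC: 7:32 AM − 9:30 = 10:02 PM on Jan 19.
+1 hour and 16 minutes → arrive 11:18 PM UTC on Jan 19.
Flight 1 lands earlier by 1 hour 28 minutes.

the first, by 1 hour 28 minutes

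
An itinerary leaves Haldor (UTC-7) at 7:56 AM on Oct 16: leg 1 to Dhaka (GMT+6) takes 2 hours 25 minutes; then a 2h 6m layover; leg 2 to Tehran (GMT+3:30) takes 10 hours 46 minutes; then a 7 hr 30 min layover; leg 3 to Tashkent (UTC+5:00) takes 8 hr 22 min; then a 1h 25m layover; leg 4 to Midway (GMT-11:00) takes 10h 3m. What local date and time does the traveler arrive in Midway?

10:33 PM on Oct 17

Convert departure to UTC: 7:56 AM + 7:00 = 2:56 PM UTC on Oct 16.
Add 2 hours and 25 minutes leg 1 → 5:21 PM UTC.
Add 2 hours 6 minutes layover in Dhaka → 7:27 PM UTC.
Add 10 hours 46 minutes leg 2 → 6:13 AM UTC (Oct 17).
Add 7 hours and 30 minutes layover in Tehran → 1:43 PM UTC.
Add 8 hours and 22 minutes leg 3 → 10:05 PM UTC.
Add 1 hour and 25 minutes layover in Tashkent → 11:30 PM UTC.
Add 10 hours 3 minutes leg 4 → 9:33 AM UTC (Oct 18).
Midway is UTC−11:00, so local arrival = 9:33 AM − 11:00 = 10:33 PM on Oct 17.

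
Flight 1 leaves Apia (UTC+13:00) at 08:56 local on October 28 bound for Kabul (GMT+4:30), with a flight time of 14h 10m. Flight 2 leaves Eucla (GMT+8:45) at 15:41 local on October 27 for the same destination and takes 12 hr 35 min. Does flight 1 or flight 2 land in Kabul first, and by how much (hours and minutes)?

the second, by 14 hours 35 minutes

Flight 1 in UTC: 08:56 − 13:00 = 19:56 on Oct 27.
+14 hours 10 minutes → arrive 10:06 UTC on Oct 28.
Flight 2 in UTC: 15:41 − 8:45 = 06:56 on Oct 27.
+12 hours 35 minutes → arrive 19:31 UTC on Oct 27.
Flight 2 lands earlier by 14 hours 35 minutes.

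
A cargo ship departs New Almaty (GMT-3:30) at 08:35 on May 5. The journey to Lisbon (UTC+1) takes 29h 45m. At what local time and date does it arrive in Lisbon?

Convert departure to UTC: 08:35 + 3:30 = 12:05 UTC on May 5.
Add 29 hours 45 minutes travel time → 17:50 UTC (May 6).
Lisbon is UTC+1:00, so local arrival = 17:50 + 1:00 = 18:50 on May 6.

18:50 on May 6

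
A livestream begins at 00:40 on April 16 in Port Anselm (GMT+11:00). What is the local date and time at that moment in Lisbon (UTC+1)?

14:40 on April 15

In UTC: 00:40 − 11:00 = 13:40 on Apr 15.
Lisbon is UTC+1:00: 13:40 + 1:00 = 14:40 on Apr 15.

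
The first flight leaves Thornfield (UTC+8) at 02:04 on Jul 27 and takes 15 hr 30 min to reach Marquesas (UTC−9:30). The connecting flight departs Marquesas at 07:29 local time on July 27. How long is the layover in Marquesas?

7 hours 25 minutes

Convert departure to UTC: 02:04 − 8:00 = 18:04 UTC on Jul 26.
Add 15 hours and 30 minutes flight time → 09:34 UTC (Jul 27).
Marquesas is UTC−9:30, so local arrival = 09:34 − 9:30 = 00:04 on Jul 27.
Layover = 07:29 − 00:04 = 7 hours 25 minutes.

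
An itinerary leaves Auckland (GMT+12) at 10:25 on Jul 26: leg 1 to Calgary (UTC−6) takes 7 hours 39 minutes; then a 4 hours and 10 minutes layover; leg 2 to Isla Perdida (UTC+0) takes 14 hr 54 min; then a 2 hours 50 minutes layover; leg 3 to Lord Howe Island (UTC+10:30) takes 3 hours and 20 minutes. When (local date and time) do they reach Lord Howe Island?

Convert departure to UTC: 10:25 − 12:00 = 22:25 UTC on Jul 25.
Add 7 hours 39 minutes leg 1 → 06:04 UTC (Jul 26).
Add 4 hours 10 minutes layover in Calgary → 10:14 UTC.
Add 14 hours and 54 minutes leg 2 → 01:08 UTC (Jul 27).
Add 2 hours 50 minutes layover in Isla Perdida → 03:58 UTC.
Add 3 hours 20 minutes leg 3 → 07:18 UTC.
Lord Howe Island is UTC+10:30, so local arrival = 07:18 + 10:30 = 17:48 on Jul 27.

17:48 on Jul 27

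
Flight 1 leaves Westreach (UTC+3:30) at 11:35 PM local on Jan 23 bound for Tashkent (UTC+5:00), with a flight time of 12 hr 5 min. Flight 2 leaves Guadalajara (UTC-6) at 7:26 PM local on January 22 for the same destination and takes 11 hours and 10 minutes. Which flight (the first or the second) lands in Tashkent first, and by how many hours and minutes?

the second, by 19 hours 34 minutes

Flight 1 in UTC: 11:35 PM − 3:30 = 8:05 PM on Jan 23.
+12 hours and 5 minutes → arrive 8:10 AM UTC on Jan 24.
Flight 2 in UTC: 7:26 PM + 6:00 = 1:26 AM on Jan 23.
+11 hours and 10 minutes → arrive 12:36 PM UTC on Jan 23.
Flight 2 lands earlier by 19 hours 34 minutes.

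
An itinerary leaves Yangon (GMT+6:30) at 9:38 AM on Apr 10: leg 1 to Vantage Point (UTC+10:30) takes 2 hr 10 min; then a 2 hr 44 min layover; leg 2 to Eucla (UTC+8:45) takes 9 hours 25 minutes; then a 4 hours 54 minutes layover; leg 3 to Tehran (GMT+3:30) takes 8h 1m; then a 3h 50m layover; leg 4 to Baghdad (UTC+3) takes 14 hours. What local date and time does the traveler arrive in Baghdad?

Convert departure to UTC: 9:38 AM − 6:30 = 3:08 AM UTC on Apr 10.
Add 2 hours and 10 minutes leg 1 → 5:18 AM UTC.
Add 2 hours 44 minutes layover in Vantage Point → 8:02 AM UTC.
Add 9 hours and 25 minutes leg 2 → 5:27 PM UTC.
Add 4 hours and 54 minutes layover in Eucla → 10:21 PM UTC.
Add 8 hours and 1 minute leg 3 → 6:22 AM UTC (Apr 11).
Add 3 hours and 50 minutes layover in Tehran → 10:12 AM UTC.
Add 14 hours leg 4 → 12:12 AM UTC (Apr 12).
Baghdad is UTC+3:00, so local arrival = 12:12 AM + 3:00 = 3:12 AM on Apr 12.

3:12 AM on April 12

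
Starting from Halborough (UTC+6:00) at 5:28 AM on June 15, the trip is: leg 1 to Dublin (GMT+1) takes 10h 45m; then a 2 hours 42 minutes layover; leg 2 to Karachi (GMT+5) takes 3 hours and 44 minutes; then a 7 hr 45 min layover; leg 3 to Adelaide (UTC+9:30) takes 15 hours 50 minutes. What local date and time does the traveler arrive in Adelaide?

Convert departure to UTC: 5:28 AM − 6:00 = 11:28 PM UTC on Jun 14.
Add 10 hours and 45 minutes leg 1 → 10:13 AM UTC (Jun 15).
Add 2 hours and 42 minutes layover in Dublin → 12:55 PM UTC.
Add 3 hours and 44 minutes leg 2 → 4:39 PM UTC.
Add 7 hours 45 minutes layover in Karachi → 12:24 AM UTC (Jun 16).
Add 15 hours and 50 minutes leg 3 → 4:14 PM UTC.
Adelaide is UTC+9:30, so local arrival = 4:14 PM + 9:30 = 1:44 AM on Jun 17.

1:44 AM on June 17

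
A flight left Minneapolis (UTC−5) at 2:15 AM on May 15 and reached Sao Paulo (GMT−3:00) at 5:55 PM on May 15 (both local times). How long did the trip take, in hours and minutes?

13 hours 40 minutes

Departure in UTC: 2:15 AM + 5:00 = 7:15 AM on May 15.
Arrival in UTC: 5:55 PM + 3:00 = 8:55 PM on May 15.
Elapsed = 8:55 PM − 7:15 AM = 13 hours 40 minutes.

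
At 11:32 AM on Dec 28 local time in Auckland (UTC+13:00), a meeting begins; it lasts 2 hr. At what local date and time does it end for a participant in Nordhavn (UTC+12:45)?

1:17 PM on Dec 28

Convert start to UTC: 11:32 AM − 13:00 = 10:32 PM UTC on Dec 27.
Add 2 hours duration → 12:32 AM UTC (Dec 28).
Nordhavn is UTC+12:45, so local end time = 12:32 AM + 12:45 = 1:17 PM on Dec 28.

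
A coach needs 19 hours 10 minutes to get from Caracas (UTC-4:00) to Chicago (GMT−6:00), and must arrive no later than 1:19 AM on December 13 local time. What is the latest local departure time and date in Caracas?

8:09 AM on Dec 12

Target arrival in UTC: 1:19 AM + 6:00 = 7:19 AM on Dec 13.
Subtract 19 hours 10 minutes → departure 12:09 PM UTC on Dec 12.
Caracas is UTC−4:00: 12:09 PM − 4:00 = 8:09 AM on Dec 12.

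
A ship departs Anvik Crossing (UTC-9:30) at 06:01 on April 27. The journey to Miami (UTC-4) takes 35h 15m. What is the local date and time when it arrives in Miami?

Convert departure to UTC: 06:01 + 9:30 = 15:31 UTC on Apr 27.
Add 35 hours 15 minutes travel time → 02:46 UTC (Apr 29).
Miami is UTC−4:00, so local arrival = 02:46 − 4:00 = 22:46 on Apr 28.

22:46 on Apr 28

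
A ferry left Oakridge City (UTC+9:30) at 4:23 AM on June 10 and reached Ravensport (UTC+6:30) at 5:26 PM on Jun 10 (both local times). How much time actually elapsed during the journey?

Departure in UTC: 4:23 AM − 9:30 = 6:53 PM on Jun 9.
Arrival in UTC: 5:26 PM − 6:30 = 10:56 AM on Jun 10.
Elapsed = 10:56 AM − 6:53 PM (+1 day) = 16 hours 3 minutes.

16 hours 3 minutes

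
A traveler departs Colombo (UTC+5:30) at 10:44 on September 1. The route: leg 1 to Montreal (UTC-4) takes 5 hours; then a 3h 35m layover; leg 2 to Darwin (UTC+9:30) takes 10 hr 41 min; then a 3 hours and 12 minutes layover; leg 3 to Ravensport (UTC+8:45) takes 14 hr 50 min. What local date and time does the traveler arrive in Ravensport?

03:17 on Sep 3

Convert departure to UTC: 10:44 − 5:30 = 05:14 UTC on Sep 1.
Add 5 hours leg 1 → 10:14 UTC.
Add 3 hours and 35 minutes layover in Montreal → 13:49 UTC.
Add 10 hours and 41 minutes leg 2 → 00:30 UTC (Sep 2).
Add 3 hours 12 minutes layover in Darwin → 03:42 UTC.
Add 14 hours 50 minutes leg 3 → 18:32 UTC.
Ravensport is UTC+8:45, so local arrival = 18:32 + 8:45 = 03:17 on Sep 3.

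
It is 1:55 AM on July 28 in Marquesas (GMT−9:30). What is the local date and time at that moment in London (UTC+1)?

12:25 PM on July 28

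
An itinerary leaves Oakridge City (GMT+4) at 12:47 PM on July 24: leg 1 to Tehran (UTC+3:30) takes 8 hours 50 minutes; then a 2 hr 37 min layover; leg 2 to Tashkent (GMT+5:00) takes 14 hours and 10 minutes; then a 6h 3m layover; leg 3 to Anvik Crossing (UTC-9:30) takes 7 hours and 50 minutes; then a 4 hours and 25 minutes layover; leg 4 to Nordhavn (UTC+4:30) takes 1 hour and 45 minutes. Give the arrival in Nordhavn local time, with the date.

Convert departure to UTC: 12:47 PM − 4:00 = 8:47 AM UTC on Jul 24.
Add 8 hours and 50 minutes leg 1 → 5:37 PM UTC.
Add 2 hours 37 minutes layover in Tehran → 8:14 PM UTC.
Add 14 hours and 10 minutes leg 2 → 10:24 AM UTC (Jul 25).
Add 6 hours 3 minutes layover in Tashkent → 4:27 PM UTC.
Add 7 hours and 50 minutes leg 3 → 12:17 AM UTC (Jul 26).
Add 4 hours and 25 minutes layover in Anvik Crossing → 4:42 AM UTC.
Add 1 hour 45 minutes leg 4 → 6:27 AM UTC.
Nordhavn is UTC+4:30, so local arrival = 6:27 AM + 4:30 = 10:57 AM on Jul 26.

10:57 AM on July 26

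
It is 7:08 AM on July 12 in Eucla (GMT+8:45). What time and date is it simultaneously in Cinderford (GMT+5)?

3:23 AM on Jul 12

In UTC: 7:08 AM − 8:45 = 10:23 PM on Jul 11.
Cinderford is UTC+5:00: 10:23 PM + 5:00 = 3:23 AM on Jul 12.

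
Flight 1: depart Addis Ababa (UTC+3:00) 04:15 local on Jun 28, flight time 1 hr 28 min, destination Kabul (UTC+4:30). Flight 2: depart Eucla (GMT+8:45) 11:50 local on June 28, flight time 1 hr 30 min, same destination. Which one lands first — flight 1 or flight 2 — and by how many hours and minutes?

Flight 1 in UTC: 04:15 − 3:00 = 01:15 on Jun 28.
+1 hour 28 minutes → arrive 02:43 UTC on Jun 28.
Flight 2 in UTC: 11:50 − 8:45 = 03:05 on Jun 28.
+1 hour 30 minutes → arrive 04:35 UTC on Jun 28.
Flight 1 lands earlier by 1 hour 52 minutes.

the first, by 1 hour 52 minutes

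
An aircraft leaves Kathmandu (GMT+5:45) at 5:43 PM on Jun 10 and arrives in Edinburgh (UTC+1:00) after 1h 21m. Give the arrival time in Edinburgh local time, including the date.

2:19 PM on Jun 10

Convert departure to UTC: 5:43 PM − 5:45 = 11:58 AM UTC on Jun 10.
Add 1 hour and 21 minutes travel time → 1:19 PM UTC.
Edinburgh is UTC+1:00, so local arrival = 1:19 PM + 1:00 = 2:19 PM on Jun 10.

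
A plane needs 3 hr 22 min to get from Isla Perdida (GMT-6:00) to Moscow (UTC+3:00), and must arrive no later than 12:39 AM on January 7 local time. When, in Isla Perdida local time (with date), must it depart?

12:17 PM on Jan 6

Target arrival in UTC: 12:39 AM − 3:00 = 9:39 PM on Jan 6.
Subtract 3 hours and 22 minutes → departure 6:17 PM UTC on Jan 6.
Isla Perdida is UTC−6:00: 6:17 PM − 6:00 = 12:17 PM on Jan 6.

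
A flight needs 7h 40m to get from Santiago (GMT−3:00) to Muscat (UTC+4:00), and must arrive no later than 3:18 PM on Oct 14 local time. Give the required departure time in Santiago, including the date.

Target arrival in UTC: 3:18 PM − 4:00 = 11:18 AM on Oct 14.
Subtract 7 hours and 40 minutes → departure 3:38 AM UTC on Oct 14.
Santiago is UTC−3:00: 3:38 AM − 3:00 = 12:38 AM on Oct 14.

12:38 AM on October 14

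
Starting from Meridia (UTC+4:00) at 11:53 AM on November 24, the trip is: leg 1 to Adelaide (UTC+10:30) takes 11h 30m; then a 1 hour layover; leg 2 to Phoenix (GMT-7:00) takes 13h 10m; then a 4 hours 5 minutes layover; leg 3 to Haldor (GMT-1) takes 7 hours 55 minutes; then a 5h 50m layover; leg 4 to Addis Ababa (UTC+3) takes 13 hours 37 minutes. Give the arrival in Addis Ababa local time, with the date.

8:00 PM on Nov 26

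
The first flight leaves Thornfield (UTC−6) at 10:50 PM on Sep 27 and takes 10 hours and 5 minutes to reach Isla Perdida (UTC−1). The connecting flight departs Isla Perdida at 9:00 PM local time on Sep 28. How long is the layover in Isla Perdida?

7 hours 5 minutes

Convert departure to UTC: 10:50 PM + 6:00 = 4:50 AM UTC on Sep 28.
Add 10 hours 5 minutes flight time → 2:55 PM UTC.
Isla Perdida is UTC−1:00, so local arrival = 2:55 PM − 1:00 = 1:55 PM on Sep 28.
Layover = 9:00 PM − 1:55 PM = 7 hours 5 minutes.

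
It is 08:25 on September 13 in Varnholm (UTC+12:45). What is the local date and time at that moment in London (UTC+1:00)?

20:40 on September 12

In UTC: 08:25 − 12:45 = 19:40 on Sep 12.
London is UTC+1:00: 19:40 + 1:00 = 20:40 on Sep 12.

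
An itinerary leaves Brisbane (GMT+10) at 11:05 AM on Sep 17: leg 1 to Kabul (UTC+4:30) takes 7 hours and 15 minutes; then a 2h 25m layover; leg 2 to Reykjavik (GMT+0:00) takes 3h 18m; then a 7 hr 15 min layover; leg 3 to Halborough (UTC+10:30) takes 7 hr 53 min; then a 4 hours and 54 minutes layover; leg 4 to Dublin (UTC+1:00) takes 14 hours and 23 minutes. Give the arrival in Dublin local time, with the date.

Convert departure to UTC: 11:05 AM − 10:00 = 1:05 AM UTC on Sep 17.
Add 7 hours and 15 minutes leg 1 → 8:20 AM UTC.
Add 2 hours 25 minutes layover in Kabul → 10:45 AM UTC.
Add 3 hours 18 minutes leg 2 → 2:03 PM UTC.
Add 7 hours 15 minutes layover in Reykjavik → 9:18 PM UTC.
Add 7 hours and 53 minutes leg 3 → 5:11 AM UTC (Sep 18).
Add 4 hours and 54 minutes layover in Halborough → 10:05 AM UTC.
Add 14 hours 23 minutes leg 4 → 12:28 AM UTC (Sep 19).
Dublin is UTC+1:00, so local arrival = 12:28 AM + 1:00 = 1:28 AM on Sep 19.

1:28 AM on Sep 19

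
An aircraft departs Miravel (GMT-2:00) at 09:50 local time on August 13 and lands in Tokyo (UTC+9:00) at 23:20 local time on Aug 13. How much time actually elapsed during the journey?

Departure in UTC: 09:50 + 2:00 = 11:50 on Aug 13.
Arrival in UTC: 23:20 − 9:00 = 14:20 on Aug 13.
Elapsed = 14:20 − 11:50 = 2 hours 30 minutes.

2 hours 30 minutes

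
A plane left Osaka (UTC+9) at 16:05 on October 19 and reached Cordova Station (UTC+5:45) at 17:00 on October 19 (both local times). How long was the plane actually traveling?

4 hours 10 minutes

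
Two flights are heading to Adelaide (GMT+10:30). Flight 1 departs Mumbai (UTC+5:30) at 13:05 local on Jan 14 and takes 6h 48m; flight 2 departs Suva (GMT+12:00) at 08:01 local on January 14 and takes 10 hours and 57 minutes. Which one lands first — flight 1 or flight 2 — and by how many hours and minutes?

Flight 1 in UTC: 13:05 − 5:30 = 07:35 on Jan 14.
+6 hours 48 minutes → arrive 14:23 UTC on Jan 14.
Flight 2 in UTC: 08:01 − 12:00 = 20:01 on Jan 13.
+10 hours 57 minutes → arrive 06:58 UTC on Jan 14.
Flight 2 lands earlier by 7 hours 25 minutes.

the second, by 7 hours 25 minutes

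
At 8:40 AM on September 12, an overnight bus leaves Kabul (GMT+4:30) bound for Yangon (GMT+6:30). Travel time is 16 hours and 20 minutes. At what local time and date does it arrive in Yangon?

3:00 AM on September 13

Convert departure to UTC: 8:40 AM − 4:30 = 4:10 AM UTC on Sep 12.
Add 16 hours 20 minutes travel time → 8:30 PM UTC.
Yangon is UTC+6:30, so local arrival = 8:30 PM + 6:30 = 3:00 AM on Sep 13.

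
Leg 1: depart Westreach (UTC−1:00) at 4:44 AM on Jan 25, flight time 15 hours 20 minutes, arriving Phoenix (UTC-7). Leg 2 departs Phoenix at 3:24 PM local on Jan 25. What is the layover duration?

Convert departure to UTC: 4:44 AM + 1:00 = 5:44 AM UTC on Jan 25.
Add 15 hours 20 minutes flight time → 9:04 PM UTC.
Phoenix is UTC−7:00, so local arrival = 9:04 PM − 7:00 = 2:04 PM on Jan 25.
Layover = 3:24 PM − 2:04 PM = 1 hour 20 minutes.

1 hour 20 minutes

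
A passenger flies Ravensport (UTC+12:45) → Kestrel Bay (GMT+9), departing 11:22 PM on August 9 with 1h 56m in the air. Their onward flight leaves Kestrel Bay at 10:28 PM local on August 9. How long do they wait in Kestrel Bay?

55 minutes

Convert departure to UTC: 11:22 PM − 12:45 = 10:37 AM UTC on Aug 9.
Add 1 hour 56 minutes flight time → 12:33 PM UTC.
Kestrel Bay is UTC+9:00, so local arrival = 12:33 PM + 9:00 = 9:33 PM on Aug 9.
Layover = 10:28 PM − 9:33 PM = 55 minutes.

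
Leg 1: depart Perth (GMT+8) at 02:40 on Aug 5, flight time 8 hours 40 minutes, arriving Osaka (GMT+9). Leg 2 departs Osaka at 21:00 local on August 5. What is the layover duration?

8 hours 40 minutes

Convert departure to UTC: 02:40 − 8:00 = 18:40 UTC on Aug 4.
Add 8 hours and 40 minutes flight time → 03:20 UTC (Aug 5).
Osaka is UTC+9:00, so local arrival = 03:20 + 9:00 = 12:20 on Aug 5.
Layover = 21:00 − 12:20 = 8 hours 40 minutes.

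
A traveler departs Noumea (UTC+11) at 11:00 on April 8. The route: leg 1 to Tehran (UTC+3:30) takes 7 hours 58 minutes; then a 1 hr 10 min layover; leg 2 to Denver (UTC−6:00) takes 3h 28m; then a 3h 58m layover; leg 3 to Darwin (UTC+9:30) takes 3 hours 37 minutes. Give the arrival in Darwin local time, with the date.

05:41 on April 9

Convert departure to UTC: 11:00 − 11:00 = 00:00 UTC on Apr 8.
Add 7 hours and 58 minutes leg 1 → 07:58 UTC.
Add 1 hour and 10 minutes layover in Tehran → 09:08 UTC.
Add 3 hours and 28 minutes leg 2 → 12:36 UTC.
Add 3 hours and 58 minutes layover in Denver → 16:34 UTC.
Add 3 hours 37 minutes leg 3 → 20:11 UTC.
Darwin is UTC+9:30, so local arrival = 20:11 + 9:30 = 05:41 on Apr 9.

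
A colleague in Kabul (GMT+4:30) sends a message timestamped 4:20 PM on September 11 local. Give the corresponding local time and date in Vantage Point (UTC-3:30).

8:20 AM on September 11

Vantage Point is 8:00 behind Kabul.
Shift by the zone difference: 4:20 PM − 8:00 = 8:20 AM on Sep 11 in Vantage Point.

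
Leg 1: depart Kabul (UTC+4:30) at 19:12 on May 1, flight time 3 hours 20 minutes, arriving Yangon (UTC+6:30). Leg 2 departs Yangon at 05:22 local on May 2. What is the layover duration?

4 hours 50 minutes

Convert departure to UTC: 19:12 − 4:30 = 14:42 UTC on May 1.
Add 3 hours 20 minutes flight time → 18:02 UTC.
Yangon is UTC+6:30, so local arrival = 18:02 + 6:30 = 00:32 on May 2.
Layover = 05:22 − 00:32 = 4 hours 50 minutes.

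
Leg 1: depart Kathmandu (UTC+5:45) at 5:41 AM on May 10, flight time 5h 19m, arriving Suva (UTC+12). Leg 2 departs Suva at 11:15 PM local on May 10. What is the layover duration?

Convert departure to UTC: 5:41 AM − 5:45 = 11:56 PM UTC on May 9.
Add 5 hours and 19 minutes flight time → 5:15 AM UTC (May 10).
Suva is UTC+12:00, so local arrival = 5:15 AM + 12:00 = 5:15 PM on May 10.
Layover = 11:15 PM − 5:15 PM = 6 hours.

6 hours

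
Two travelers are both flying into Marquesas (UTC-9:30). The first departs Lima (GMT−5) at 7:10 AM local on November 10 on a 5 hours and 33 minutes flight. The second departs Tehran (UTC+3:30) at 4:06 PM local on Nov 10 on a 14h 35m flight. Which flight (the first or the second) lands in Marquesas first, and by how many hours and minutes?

the first, by 9 hours 28 minutes

Flight 1 in UTC: 7:10 AM + 5:00 = 12:10 PM on Nov 10.
+5 hours 33 minutes → arrive 5:43 PM UTC on Nov 10.
Flight 2 in UTC: 4:06 PM − 3:30 = 12:36 PM on Nov 10.
+14 hours 35 minutes → arrive 3:11 AM UTC on Nov 11.
Flight 1 lands earlier by 9 hours 28 minutes.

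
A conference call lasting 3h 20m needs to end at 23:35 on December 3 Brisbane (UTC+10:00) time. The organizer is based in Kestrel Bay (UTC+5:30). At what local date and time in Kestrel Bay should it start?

15:45 on Dec 3

Target end time in UTC: 23:35 − 10:00 = 13:35 on Dec 3.
Subtract 3 hours 20 minutes → start 10:15 UTC on Dec 3.
Kestrel Bay is UTC+5:30: 10:15 + 5:30 = 15:45 on Dec 3.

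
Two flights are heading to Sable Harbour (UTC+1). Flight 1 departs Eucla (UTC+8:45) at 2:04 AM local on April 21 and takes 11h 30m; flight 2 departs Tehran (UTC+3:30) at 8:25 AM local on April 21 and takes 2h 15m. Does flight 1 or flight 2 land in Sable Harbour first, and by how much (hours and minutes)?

the first, by 2 hours 21 minutes

Flight 1 in UTC: 2:04 AM − 8:45 = 5:19 PM on Apr 20.
+11 hours 30 minutes → arrive 4:49 AM UTC on Apr 21.
Flight 2 in UTC: 8:25 AM − 3:30 = 4:55 AM on Apr 21.
+2 hours and 15 minutes → arrive 7:10 AM UTC on Apr 21.
Flight 1 lands earlier by 2 hours 21 minutes.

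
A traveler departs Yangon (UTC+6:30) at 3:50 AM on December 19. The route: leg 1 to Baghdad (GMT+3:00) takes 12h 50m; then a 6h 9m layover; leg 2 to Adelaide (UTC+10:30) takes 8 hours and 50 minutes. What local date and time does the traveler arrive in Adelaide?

Convert departure to UTC: 3:50 AM − 6:30 = 9:20 PM UTC on Dec 18.
Add 12 hours 50 minutes leg 1 → 10:10 AM UTC (Dec 19).
Add 6 hours and 9 minutes layover in Baghdad → 4:19 PM UTC.
Add 8 hours 50 minutes leg 2 → 1:09 AM UTC (Dec 20).
Adelaide is UTC+10:30, so local arrival = 1:09 AM + 10:30 = 11:39 AM on Dec 20.

11:39 AM on Dec 20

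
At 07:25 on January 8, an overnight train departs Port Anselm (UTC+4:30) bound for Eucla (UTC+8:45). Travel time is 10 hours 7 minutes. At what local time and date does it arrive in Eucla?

21:47 on Jan 8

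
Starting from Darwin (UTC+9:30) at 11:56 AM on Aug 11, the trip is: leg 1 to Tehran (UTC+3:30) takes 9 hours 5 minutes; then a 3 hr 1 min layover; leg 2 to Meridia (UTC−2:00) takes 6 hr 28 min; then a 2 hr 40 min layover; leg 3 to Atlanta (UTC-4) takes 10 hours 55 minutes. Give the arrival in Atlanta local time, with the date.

6:35 AM on Aug 12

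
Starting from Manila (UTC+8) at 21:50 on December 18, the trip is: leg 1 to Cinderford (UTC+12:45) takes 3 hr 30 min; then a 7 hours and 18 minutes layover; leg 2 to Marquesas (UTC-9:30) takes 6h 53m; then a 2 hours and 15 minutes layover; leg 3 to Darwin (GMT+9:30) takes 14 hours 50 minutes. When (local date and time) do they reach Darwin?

Convert departure to UTC: 21:50 − 8:00 = 13:50 UTC on Dec 18.
Add 3 hours and 30 minutes leg 1 → 17:20 UTC.
Add 7 hours and 18 minutes layover in Cinderford → 00:38 UTC (Dec 19).
Add 6 hours and 53 minutes leg 2 → 07:31 UTC.
Add 2 hours and 15 minutes layover in Marquesas → 09:46 UTC.
Add 14 hours and 50 minutes leg 3 → 00:36 UTC (Dec 20).
Darwin is UTC+9:30, so local arrival = 00:36 + 9:30 = 10:06 on Dec 20.

10:06 on Dec 20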